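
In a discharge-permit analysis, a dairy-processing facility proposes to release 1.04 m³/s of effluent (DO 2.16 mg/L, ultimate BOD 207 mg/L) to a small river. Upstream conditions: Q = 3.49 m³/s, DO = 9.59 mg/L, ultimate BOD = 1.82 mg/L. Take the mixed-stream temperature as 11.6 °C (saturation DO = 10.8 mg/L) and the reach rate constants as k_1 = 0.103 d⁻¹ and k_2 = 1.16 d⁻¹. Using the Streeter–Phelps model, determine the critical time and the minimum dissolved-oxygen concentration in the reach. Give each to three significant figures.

Mixed DO = (3.49×9.59 + 1.04×2.16)/(3.49+1.04) = 35.72/4.530 = 7.884 mg/L.
Mixed L₀ = (3.49×1.82 + 1.04×207)/(4.530) = 221.6/4.530 = 48.93 mg/L.
Initial deficit D₀ = C_s − DO₀ = 10.8 − 7.884 = 2.916 mg/L.
t_c = (1/1.057) ln[(1.16/0.103)(1 − 2.916×1.057/(0.103×48.93))] = 0.9461 × ln(4.374) = 1.396 d.
D_c = (0.103/1.16) × 48.93 × e^(−0.103×1.396) = 0.08879 × 48.93 × 0.8661 = 3.762 mg/L.
Minimum DO = 10.8 − 3.762 = 7.038 mg/L.

t_c ≈ 1.40 d; minimum DO ≈ 7.04 mg/L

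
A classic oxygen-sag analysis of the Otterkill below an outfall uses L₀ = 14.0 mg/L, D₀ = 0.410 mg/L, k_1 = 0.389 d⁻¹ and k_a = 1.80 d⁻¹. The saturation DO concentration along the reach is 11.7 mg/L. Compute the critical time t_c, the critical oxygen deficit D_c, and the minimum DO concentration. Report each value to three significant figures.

t_c ≈ 1.01 d; D_c ≈ 2.05 mg/L; min DO ≈ 9.65 mg/L

At the critical point dD/dt = 0, so k_1 L₀ e^(−k_1 t) = k_a D. Substituting D(t) from the Streeter–Phelps equation and solving for t gives
t_c = ln[(k_a/k_1)(1 − D₀(k_a−k_1)/(k_1 L₀))] / (k_a−k_1).
Here k_a−k_1 = 1.411 d⁻¹ and 1 − D₀(k_a−k_1)/(k_1 L₀) = 1 − 0.410×1.411/(0.389×14.0) = 0.8938, so
t_c = ln(4.627 × 0.8938) / 1.411 = 1.420 / 1.411 = 1.006 d.
L(t_c) = L₀ e^(−k_1 t_c) = 14.0 × 0.6761 = 9.466 mg/L, and at the critical point k_a D_c = k_1 L, so D_c = (0.389/1.80) × 9.466 = 2.046 mg/L.
Minimum DO = C_s − D_c = 11.7 − 2.046 = 9.654 mg/L.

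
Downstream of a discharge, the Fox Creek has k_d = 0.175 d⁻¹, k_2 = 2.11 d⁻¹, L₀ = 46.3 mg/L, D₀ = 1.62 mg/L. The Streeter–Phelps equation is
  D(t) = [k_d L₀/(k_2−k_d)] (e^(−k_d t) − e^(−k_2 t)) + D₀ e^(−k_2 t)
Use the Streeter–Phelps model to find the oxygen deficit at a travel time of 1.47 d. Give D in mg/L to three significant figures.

D ≈ 3.12 mg/L

k_d L₀/(k_2−k_d) = 0.175×46.3/(2.11−0.175) = 8.102/1.935 = 4.187 mg/L.
e^(−k_d t) = e^(−0.175×1.470) = 0.7732; e^(−k_2 t) = e^(−2.11×1.470) = 0.04497.
D = 4.187 × (0.7732 − 0.04497) + 1.62 × 0.04497 = 3.049 + 0.07286 = 3.122 mg/L.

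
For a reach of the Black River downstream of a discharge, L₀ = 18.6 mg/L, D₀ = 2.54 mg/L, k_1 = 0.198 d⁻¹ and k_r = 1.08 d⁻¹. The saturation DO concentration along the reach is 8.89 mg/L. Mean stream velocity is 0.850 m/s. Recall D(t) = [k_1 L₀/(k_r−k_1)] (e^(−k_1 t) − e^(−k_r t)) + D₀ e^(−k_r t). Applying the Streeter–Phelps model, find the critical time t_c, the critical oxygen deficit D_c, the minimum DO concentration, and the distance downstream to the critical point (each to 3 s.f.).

t_c ≈ 0.861 d; D_c ≈ 2.88 mg/L; min DO ≈ 6.01 mg/L; x_c ≈ 63.2 km

t_c = [1/(k_r−k_1)] ln[(k_r/k_1)(1 − D₀(k_r−k_1)/(k_1 L₀))]
= [1/(1.08−0.198)] ln[(1.08/0.198)(1 − 2.54×0.8820/(0.198×18.6))]
= (1/0.8820) ln[5.455 × 0.3917] = 1.134 × ln(2.136) = 1.134 × 0.7592 = 0.8607 d.
D_c = (k_1/k_r) L₀ e^(−k_1 t_c) = (0.198/1.08) × 18.6 × e^(−0.198×0.8607) = 0.1833 × 18.6 × 0.8433 = 2.876 mg/L.
Minimum DO = C_s − D_c = 8.89 − 2.876 = 6.014 mg/L.
x_c = v t_c = 0.850 m/s × 0.8607 d × 86400 s/d = 63210 m ≈ 63.2 km.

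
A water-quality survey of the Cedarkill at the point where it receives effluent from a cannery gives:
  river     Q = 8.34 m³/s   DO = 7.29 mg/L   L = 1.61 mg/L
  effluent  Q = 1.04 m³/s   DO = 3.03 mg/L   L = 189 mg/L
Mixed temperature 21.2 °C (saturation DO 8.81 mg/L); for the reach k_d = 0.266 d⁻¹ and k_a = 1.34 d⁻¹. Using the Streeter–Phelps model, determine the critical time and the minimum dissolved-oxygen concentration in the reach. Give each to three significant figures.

Mixed DO = (8.34×7.29 + 1.04×3.03)/(8.34+1.04) = 63.95/9.380 = 6.818 mg/L.
Mixed L₀ = (8.34×1.61 + 1.04×189)/(9.380) = 210.0/9.380 = 22.39 mg/L.
Initial deficit D₀ = C_s − DO₀ = 8.81 − 6.818 = 1.992 mg/L.
t_c = (1/1.074) ln[(1.34/0.266)(1 − 1.992×1.074/(0.266×22.39))] = 0.9311 × ln(3.227) = 1.091 d.
D_c = (0.266/1.34) × 22.39 × e^(−0.266×1.091) = 0.1985 × 22.39 × 0.7481 = 3.325 mg/L.
Minimum DO = 8.81 − 3.325 = 5.485 mg/L.

t_c ≈ 1.09 d; minimum DO ≈ 5.49 mg/L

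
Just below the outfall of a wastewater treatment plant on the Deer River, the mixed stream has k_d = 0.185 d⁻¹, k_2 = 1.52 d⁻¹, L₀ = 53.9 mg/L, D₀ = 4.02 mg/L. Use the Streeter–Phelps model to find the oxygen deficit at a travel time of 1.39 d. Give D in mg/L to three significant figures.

k_d L₀/(k_2−k_d) = 0.185×53.9/(1.52−0.185) = 9.971/1.335 = 7.469 mg/L.
e^(−k_d t) = e^(−0.185×1.390) = 0.7733; e^(−k_2 t) = e^(−1.52×1.390) = 0.1209.
D = 7.469 × (0.7733 − 0.1209) + 4.02 × 0.1209 = 4.873 + 0.4860 = 5.359 mg/L.

D ≈ 5.36 mg/L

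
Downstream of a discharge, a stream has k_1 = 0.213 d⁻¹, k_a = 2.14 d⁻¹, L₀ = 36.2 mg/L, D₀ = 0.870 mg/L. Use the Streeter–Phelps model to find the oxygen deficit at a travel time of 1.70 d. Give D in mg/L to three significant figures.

k_1 L₀/(k_a−k_1) = 0.213×36.2/(2.14−0.213) = 7.711/1.927 = 4.001 mg/L.
e^(−k_1 t) = e^(−0.213×1.700) = 0.6962; e^(−k_a t) = e^(−2.14×1.700) = 0.02630.
D = 4.001 × (0.6962 − 0.02630) + 0.870 × 0.02630 = 2.681 + 0.02289 = 2.703 mg/L.

D ≈ 2.70 mg/L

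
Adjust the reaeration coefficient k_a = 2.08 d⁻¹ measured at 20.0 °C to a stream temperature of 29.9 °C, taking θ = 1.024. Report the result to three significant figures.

k_a(T₂) = k_a(T₁) · θ^(T₂−T₁) = 2.08 × 1.024^(29.9−20.0)
= 2.08 × 1.024^9.90 = 2.08 × 1.265 = 2.630 d⁻¹.

k_a ≈ 2.63 d⁻¹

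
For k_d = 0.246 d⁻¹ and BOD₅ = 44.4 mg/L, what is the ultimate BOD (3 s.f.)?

BOD₅ = L₀(1 − e^(−5k_d)) ⇒ L₀ = BOD₅ / (1 − e^(−5×0.246))
= 44.4 / (1 − 0.2923) = 44.4 / 0.7077 = 62.74 mg/L.

L₀ ≈ 62.7 mg/L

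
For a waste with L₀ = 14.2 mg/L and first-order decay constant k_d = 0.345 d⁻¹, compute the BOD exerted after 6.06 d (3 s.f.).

y ≈ 12.4 mg/L

y_t = L₀(1 − e^(−k_d t)) = 14.2 × (1 − e^(−0.345×6.06))
= 14.2 × (1 − 0.1236) = 14.2 × 0.8764 = 12.44 mg/L.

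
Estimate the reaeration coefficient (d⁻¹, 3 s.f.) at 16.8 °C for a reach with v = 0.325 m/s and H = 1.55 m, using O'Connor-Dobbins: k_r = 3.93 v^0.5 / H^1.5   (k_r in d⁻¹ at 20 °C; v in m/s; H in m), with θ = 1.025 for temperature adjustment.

k_r ≈ 1.07 d⁻¹

k_r(20) = 3.93 × 0.325^0.5 / 1.55^1.5 = 3.93 × 0.5701 / 1.930 = 1.161 d⁻¹.
k_r(16.8) = 1.161 × 1.025^(16.8−20) = 1.161 × 0.9240 = 1.073 d⁻¹.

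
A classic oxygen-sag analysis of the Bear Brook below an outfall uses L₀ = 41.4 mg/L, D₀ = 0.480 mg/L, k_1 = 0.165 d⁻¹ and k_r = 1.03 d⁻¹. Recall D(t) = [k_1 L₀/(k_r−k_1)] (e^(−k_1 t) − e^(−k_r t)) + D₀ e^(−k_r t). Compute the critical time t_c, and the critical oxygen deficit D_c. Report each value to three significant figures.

t_c ≈ 2.04 d; D_c ≈ 4.73 mg/L

With k_r/k_1 = 6.242 and 1 − D₀(k_r−k_1)/(k_1 L₀) = 0.9392,
t_c = ln(6.242 × 0.9392) / (1.03 − 0.165) = ln(5.863) / 0.8650 = 1.769/0.8650 = 2.045 d.
L(t_c) = L₀ e^(−k_1 t_c) = 41.4 × 0.7136 = 29.54 mg/L, and at the critical point k_r D_c = k_1 L, so D_c = (0.165/1.03) × 29.54 = 4.733 mg/L.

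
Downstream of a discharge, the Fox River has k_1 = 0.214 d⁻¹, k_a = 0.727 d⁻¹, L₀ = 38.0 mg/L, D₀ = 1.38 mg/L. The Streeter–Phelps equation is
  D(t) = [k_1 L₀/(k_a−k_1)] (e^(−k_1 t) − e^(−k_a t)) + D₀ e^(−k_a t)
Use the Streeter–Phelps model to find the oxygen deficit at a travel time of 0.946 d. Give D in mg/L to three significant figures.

k_1 L₀/(k_a−k_1) = 0.214×38.0/(0.727−0.214) = 8.132/0.5130 = 15.85 mg/L.
e^(−k_1 t) = e^(−0.214×0.9460) = 0.8167; e^(−k_a t) = e^(−0.727×0.9460) = 0.5027.
D = 15.85 × (0.8167 − 0.5027) + 1.38 × 0.5027 = 4.978 + 0.6937 = 5.672 mg/L.

D ≈ 5.67 mg/L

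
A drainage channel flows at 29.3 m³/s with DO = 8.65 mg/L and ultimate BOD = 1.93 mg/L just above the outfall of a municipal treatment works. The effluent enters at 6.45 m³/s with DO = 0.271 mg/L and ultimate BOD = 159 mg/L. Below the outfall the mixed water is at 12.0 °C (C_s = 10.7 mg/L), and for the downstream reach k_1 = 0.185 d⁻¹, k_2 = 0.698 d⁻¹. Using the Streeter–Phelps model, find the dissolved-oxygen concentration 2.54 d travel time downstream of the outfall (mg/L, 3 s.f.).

DO ≈ 5.13 mg/L

Mixed DO = (29.3×8.65 + 6.45×0.271)/(29.3+6.45) = 255.2/35.75 = 7.138 mg/L.
Mixed L₀ = (29.3×1.93 + 6.45×159)/(35.75) = 1082/35.75 = 30.27 mg/L.
Initial deficit D₀ = C_s − DO₀ = 10.7 − 7.138 = 3.562 mg/L.
D(2.54) = [0.185×30.27/(0.698−0.185)](e^(−0.185×2.54) − e^(−0.698×2.54)) + 3.562 e^(−0.698×2.54)
= 10.92 × (0.6251 − 0.1698) + 3.562 × 0.1698 = 5.574 mg/L.
DO = 10.7 − 5.574 = 5.126 mg/L.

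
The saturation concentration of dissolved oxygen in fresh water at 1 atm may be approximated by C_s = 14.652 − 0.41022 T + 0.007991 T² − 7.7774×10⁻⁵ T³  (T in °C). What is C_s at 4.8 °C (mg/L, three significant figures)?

C_s = 14.652 − 0.41022×4.8 + 0.007991×4.8² − 7.7774×10⁻⁵×4.8³ = 12.86 mg/L.

C_s ≈ 12.9 mg/L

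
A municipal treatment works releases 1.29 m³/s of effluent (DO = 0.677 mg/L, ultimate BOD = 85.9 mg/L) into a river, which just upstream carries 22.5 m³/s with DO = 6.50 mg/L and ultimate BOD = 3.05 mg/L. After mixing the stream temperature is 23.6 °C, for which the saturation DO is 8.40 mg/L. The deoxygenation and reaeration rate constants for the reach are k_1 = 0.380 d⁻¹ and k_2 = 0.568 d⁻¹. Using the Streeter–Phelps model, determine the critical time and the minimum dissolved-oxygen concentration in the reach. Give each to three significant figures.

t_c ≈ 1.30 d; minimum DO ≈ 5.32 mg/L

Mixed DO = (22.5×6.50 + 1.29×0.677)/(22.5+1.29) = 147.1/23.79 = 6.184 mg/L.
Mixed L₀ = (22.5×3.05 + 1.29×85.9)/(23.79) = 179.4/23.79 = 7.542 mg/L.
Initial deficit D₀ = C_s − DO₀ = 8.40 − 6.184 = 2.216 mg/L.
t_c = (1/0.1880) ln[(0.568/0.380)(1 − 2.216×0.1880/(0.380×7.542))] = 5.319 × ln(1.277) = 1.303 d.
D_c = (0.380/0.568) × 7.542 × e^(−0.380×1.303) = 0.6690 × 7.542 × 0.6096 = 3.076 mg/L.
Minimum DO = 8.40 − 3.076 = 5.324 mg/L.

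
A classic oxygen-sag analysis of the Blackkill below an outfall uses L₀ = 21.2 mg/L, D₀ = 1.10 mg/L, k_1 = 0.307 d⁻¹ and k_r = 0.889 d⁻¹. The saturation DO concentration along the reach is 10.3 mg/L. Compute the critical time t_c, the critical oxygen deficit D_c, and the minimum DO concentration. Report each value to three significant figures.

At the critical point dD/dt = 0, so k_1 L₀ e^(−k_1 t) = k_r D. Substituting D(t) from the Streeter–Phelps equation and solving for t gives
t_c = ln[(k_r/k_1)(1 − D₀(k_r−k_1)/(k_1 L₀))] / (k_r−k_1).
Here k_r−k_1 = 0.5820 d⁻¹ and 1 − D₀(k_r−k_1)/(k_1 L₀) = 1 − 1.10×0.5820/(0.307×21.2) = 0.9016, so
t_c = ln(2.896 × 0.9016) / 0.5820 = 0.9597 / 0.5820 = 1.649 d.
L(t_c) = L₀ e^(−k_1 t_c) = 21.2 × 0.6028 = 12.78 mg/L, and at the critical point k_r D_c = k_1 L, so D_c = (0.307/0.889) × 12.78 = 4.413 mg/L.
Minimum DO = C_s − D_c = 10.3 − 4.413 = 5.887 mg/L.

t_c ≈ 1.65 d; D_c ≈ 4.41 mg/L; min DO ≈ 5.89 mg/L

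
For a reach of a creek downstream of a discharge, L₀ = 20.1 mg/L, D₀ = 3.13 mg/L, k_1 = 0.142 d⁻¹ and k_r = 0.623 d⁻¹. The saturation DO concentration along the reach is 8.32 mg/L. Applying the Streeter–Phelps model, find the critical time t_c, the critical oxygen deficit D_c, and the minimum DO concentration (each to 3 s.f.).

t_c = [1/(k_r−k_1)] ln[(k_r/k_1)(1 − D₀(k_r−k_1)/(k_1 L₀))]
= [1/(0.623−0.142)] ln[(0.623/0.142)(1 − 3.13×0.4810/(0.142×20.1))]
= (1/0.4810) ln[4.387 × 0.4725] = 2.079 × ln(2.073) = 2.079 × 0.7290 = 1.516 d.
D_c = (k_1/k_r) L₀ e^(−k_1 t_c) = (0.142/0.623) × 20.1 × e^(−0.142×1.516) = 0.2279 × 20.1 × 0.8064 = 3.694 mg/L.
Minimum DO = C_s − D_c = 8.32 − 3.694 = 4.626 mg/L.

t_c ≈ 1.52 d; D_c ≈ 3.69 mg/L; min DO ≈ 4.63 mg/L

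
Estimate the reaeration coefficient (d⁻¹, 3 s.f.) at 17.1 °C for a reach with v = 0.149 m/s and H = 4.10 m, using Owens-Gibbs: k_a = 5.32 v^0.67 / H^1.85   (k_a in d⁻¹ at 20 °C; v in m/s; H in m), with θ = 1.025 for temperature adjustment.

k_a ≈ 0.102 d⁻¹

k_a(20) = 5.32 × 0.149^0.67 / 4.10^1.85 = 5.32 × 0.2793 / 13.60 = 0.1092 d⁻¹.
k_a(17.1) = 0.1092 × 1.025^(17.1−20) = 0.1092 × 0.9309 = 0.1017 d⁻¹.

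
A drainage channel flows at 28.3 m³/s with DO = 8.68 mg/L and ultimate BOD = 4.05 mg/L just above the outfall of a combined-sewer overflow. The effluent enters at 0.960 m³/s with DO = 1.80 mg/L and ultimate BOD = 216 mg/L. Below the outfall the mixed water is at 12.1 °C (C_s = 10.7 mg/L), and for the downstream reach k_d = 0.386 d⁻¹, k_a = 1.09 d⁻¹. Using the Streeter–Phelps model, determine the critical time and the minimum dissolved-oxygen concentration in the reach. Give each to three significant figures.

t_c ≈ 0.813 d; minimum DO ≈ 7.85 mg/L

Mixed DO = (28.3×8.68 + 0.960×1.80)/(28.3+0.960) = 247.4/29.26 = 8.454 mg/L.
Mixed L₀ = (28.3×4.05 + 0.960×216)/(29.26) = 322.0/29.26 = 11.00 mg/L.
Initial deficit D₀ = C_s − DO₀ = 10.7 − 8.454 = 2.246 mg/L.
t_c = (1/0.7040) ln[(1.09/0.386)(1 − 2.246×0.7040/(0.386×11.00))] = 1.420 × ln(1.773) = 0.8133 d.
D_c = (0.386/1.09) × 11.00 × e^(−0.386×0.8133) = 0.3541 × 11.00 × 0.7306 = 2.847 mg/L.
Minimum DO = 10.7 − 2.847 = 7.853 mg/L.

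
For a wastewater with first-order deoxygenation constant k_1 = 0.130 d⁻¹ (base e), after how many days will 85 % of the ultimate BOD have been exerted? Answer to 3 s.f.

y/L₀ = 1 − e^(−k_1 t) = 0.85 ⇒ e^(−k_1 t) = 0.150
t = −ln(0.150) / 0.130 = 1.897 / 0.130 = 14.59 d.

t ≈ 14.6 d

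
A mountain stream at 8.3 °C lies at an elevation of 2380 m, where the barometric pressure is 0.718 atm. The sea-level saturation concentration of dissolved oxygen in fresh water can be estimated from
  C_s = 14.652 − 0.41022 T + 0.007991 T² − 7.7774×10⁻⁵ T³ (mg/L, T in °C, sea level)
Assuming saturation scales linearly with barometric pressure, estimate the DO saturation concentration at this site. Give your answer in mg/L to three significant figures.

C_s ≈ 8.44 mg/L

At sea level: C_s = 14.652 − 0.41022×8.3 + 0.007991×8.3² − 7.7774×10⁻⁵×8.3³ = 11.75 mg/L.
Pressure correction: C_s' = 11.75 × 0.718 = 8.439 mg/L.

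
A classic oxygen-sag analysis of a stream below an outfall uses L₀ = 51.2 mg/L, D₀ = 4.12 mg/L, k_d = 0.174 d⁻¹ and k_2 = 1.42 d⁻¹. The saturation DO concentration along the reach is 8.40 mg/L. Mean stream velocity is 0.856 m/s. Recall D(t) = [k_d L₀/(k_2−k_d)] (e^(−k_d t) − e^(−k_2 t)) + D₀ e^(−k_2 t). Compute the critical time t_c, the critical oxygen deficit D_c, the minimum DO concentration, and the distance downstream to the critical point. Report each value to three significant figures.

t_c ≈ 0.996 d; D_c ≈ 5.28 mg/L; min DO ≈ 3.12 mg/L; x_c ≈ 73.6 km

t_c = [1/(k_2−k_d)] ln[(k_2/k_d)(1 − D₀(k_2−k_d)/(k_d L₀))]
= [1/(1.42−0.174)] ln[(1.42/0.174)(1 − 4.12×1.246/(0.174×51.2))]
= (1/1.246) ln[8.161 × 0.4238] = 0.8026 × ln(3.458) = 0.8026 × 1.241 = 0.9958 d.
D_c = (k_d/k_2) L₀ e^(−k_d t_c) = (0.174/1.42) × 51.2 × e^(−0.174×0.9958) = 0.1225 × 51.2 × 0.8409 = 5.276 mg/L.
Minimum DO = C_s − D_c = 8.40 − 5.276 = 3.124 mg/L.
x_c = v t_c = 0.856 m/s × 0.9958 d × 86400 s/d = 73650 m ≈ 73.6 km.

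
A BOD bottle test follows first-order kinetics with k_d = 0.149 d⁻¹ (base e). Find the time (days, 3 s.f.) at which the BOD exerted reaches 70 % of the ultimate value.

t ≈ 8.08 d

y/L₀ = 1 − e^(−k_d t) = 0.70 ⇒ e^(−k_d t) = 0.300
t = −ln(0.300) / 0.149 = 1.204 / 0.149 = 8.080 d.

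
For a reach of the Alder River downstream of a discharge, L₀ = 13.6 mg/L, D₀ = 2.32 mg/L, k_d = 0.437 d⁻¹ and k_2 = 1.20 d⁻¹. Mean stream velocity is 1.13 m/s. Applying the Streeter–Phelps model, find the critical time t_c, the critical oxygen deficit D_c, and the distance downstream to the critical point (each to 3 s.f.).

t_c ≈ 0.860 d; D_c ≈ 3.40 mg/L; x_c ≈ 84.0 km

t_c = [1/(k_2−k_d)] ln[(k_2/k_d)(1 − D₀(k_2−k_d)/(k_d L₀))]
= [1/(1.20−0.437)] ln[(1.20/0.437)(1 − 2.32×0.7630/(0.437×13.6))]
= (1/0.7630) ln[2.746 × 0.7022] = 1.311 × ln(1.928) = 1.311 × 0.6565 = 0.8605 d.
L(t_c) = L₀ e^(−k_d t_c) = 13.6 × 0.6866 = 9.338 mg/L, and at the critical point k_2 D_c = k_d L, so D_c = (0.437/1.20) × 9.338 = 3.400 mg/L.
x_c = v t_c = 1.13 m/s × 0.8605 d × 86400 s/d = 84010 m ≈ 84.0 km.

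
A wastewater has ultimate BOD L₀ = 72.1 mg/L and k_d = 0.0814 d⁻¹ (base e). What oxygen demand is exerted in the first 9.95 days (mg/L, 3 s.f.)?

y_t = L₀(1 − e^(−k_d t)) = 72.1 × (1 − e^(−0.0814×9.95))
= 72.1 × (1 − 0.4449) = 72.1 × 0.5551 = 40.02 mg/L.

y ≈ 40.0 mg/L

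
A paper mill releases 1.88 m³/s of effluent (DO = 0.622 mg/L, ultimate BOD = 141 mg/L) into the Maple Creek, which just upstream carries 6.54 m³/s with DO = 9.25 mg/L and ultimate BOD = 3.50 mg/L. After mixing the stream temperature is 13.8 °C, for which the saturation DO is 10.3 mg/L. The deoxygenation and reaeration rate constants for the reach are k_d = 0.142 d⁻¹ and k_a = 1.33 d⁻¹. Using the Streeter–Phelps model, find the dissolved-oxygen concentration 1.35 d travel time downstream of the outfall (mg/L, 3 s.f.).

DO ≈ 7.11 mg/L

Mixed DO = (6.54×9.25 + 1.88×0.622)/(6.54+1.88) = 61.66/8.420 = 7.324 mg/L.
Mixed L₀ = (6.54×3.50 + 1.88×141)/(8.420) = 288.0/8.420 = 34.20 mg/L.
Initial deficit D₀ = C_s − DO₀ = 10.3 − 7.324 = 2.976 mg/L.
D(1.35) = [0.142×34.20/(1.33−0.142)](e^(−0.142×1.35) − e^(−1.33×1.35)) + 2.976 e^(−1.33×1.35)
= 4.088 × (0.8256 − 0.1660) + 2.976 × 0.1660 = 3.190 mg/L.
DO = 10.3 − 3.190 = 7.110 mg/L.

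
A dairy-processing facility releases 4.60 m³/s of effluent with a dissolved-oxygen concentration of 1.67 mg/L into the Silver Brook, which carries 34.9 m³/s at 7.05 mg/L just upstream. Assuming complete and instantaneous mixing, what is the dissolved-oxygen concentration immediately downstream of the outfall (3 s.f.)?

6.42 mg/L

Flow-weighted mixing: C = (Q_r C_r + Q_w C_w)/(Q_r + Q_w)
= (34.9×7.05 + 4.60×1.67)/(34.9 + 4.60) = 253.7/39.50 = 6.423 mg/L.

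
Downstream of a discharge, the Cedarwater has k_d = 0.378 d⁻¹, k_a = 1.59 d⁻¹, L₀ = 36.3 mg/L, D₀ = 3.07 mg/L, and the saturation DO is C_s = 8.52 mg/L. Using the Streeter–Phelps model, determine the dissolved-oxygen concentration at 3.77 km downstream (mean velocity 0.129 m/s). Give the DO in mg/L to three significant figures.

DO ≈ 3.38 mg/L

Travel time t = x/v = 3.77 km / (0.129 m/s) = 3770 m / 0.129 m/s = 29220 s = 0.3383 d.
k_d L₀/(k_a−k_d) = 0.378×36.3/(1.59−0.378) = 13.72/1.212 = 11.32 mg/L.
e^(−k_d t) = e^(−0.378×0.3383) = 0.8800; e^(−k_a t) = e^(−1.59×0.3383) = 0.5840.
D = 11.32 × (0.8800 − 0.5840) + 3.07 × 0.5840 = 3.351 + 1.793 = 5.144 mg/L.
DO = C_s − D = 8.52 − 5.144 = 3.376 mg/L.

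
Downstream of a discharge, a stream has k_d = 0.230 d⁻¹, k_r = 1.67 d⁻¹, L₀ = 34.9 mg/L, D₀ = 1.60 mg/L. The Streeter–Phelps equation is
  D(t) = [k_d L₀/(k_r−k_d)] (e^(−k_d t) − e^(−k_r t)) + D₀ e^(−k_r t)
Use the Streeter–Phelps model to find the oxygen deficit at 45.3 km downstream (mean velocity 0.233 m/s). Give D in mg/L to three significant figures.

D ≈ 3.23 mg/L

Travel time t = x/v = 45.3 km / (0.233 m/s) = 45300 m / 0.233 m/s = 194400 s = 2.250 d.
k_d L₀/(k_r−k_d) = 0.230×34.9/(1.67−0.230) = 8.027/1.440 = 5.574 mg/L.
e^(−k_d t) = e^(−0.230×2.250) = 0.5960; e^(−k_r t) = e^(−1.67×2.250) = 0.02333.
D = 5.574 × (0.5960 − 0.02333) + 1.60 × 0.02333 = 3.192 + 0.03733 = 3.229 mg/L.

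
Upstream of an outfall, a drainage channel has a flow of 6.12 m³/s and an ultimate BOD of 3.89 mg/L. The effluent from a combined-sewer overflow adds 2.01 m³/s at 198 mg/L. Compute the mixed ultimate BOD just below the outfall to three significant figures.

Flow-weighted mixing: C = (Q_r C_r + Q_w C_w)/(Q_r + Q_w)
= (6.12×3.89 + 2.01×198)/(6.12 + 2.01) = 421.8/8.130 = 51.88 mg/L.

51.9 mg/L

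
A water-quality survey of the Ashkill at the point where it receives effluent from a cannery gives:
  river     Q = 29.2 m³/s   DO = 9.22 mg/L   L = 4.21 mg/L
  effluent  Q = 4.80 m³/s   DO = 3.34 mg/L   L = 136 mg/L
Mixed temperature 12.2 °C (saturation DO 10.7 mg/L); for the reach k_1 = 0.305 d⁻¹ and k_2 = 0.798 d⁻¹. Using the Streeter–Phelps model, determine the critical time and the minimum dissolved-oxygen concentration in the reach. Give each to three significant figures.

Mixed DO = (29.2×9.22 + 4.80×3.34)/(29.2+4.80) = 285.3/34.00 = 8.390 mg/L.
Mixed L₀ = (29.2×4.21 + 4.80×136)/(34.00) = 775.7/34.00 = 22.82 mg/L.
Initial deficit D₀ = C_s − DO₀ = 10.7 − 8.390 = 2.310 mg/L.
t_c = (1/0.4930) ln[(0.798/0.305)(1 − 2.310×0.4930/(0.305×22.82))] = 2.028 × ln(2.188) = 1.588 d.
D_c = (0.305/0.798) × 22.82 × e^(−0.305×1.588) = 0.3822 × 22.82 × 0.6160 = 5.372 mg/L.
Minimum DO = 10.7 − 5.372 = 5.328 mg/L.

t_c ≈ 1.59 d; minimum DO ≈ 5.33 mg/L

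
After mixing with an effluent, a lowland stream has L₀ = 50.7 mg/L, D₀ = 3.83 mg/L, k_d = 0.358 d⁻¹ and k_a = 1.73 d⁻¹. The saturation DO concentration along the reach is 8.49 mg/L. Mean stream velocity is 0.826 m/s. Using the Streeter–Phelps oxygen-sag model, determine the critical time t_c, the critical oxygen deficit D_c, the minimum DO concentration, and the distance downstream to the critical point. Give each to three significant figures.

t_c ≈ 0.899 d; D_c ≈ 7.60 mg/L; min DO ≈ 0.886 mg/L; x_c ≈ 64.2 km

At the critical point dD/dt = 0, so k_d L₀ e^(−k_d t) = k_a D. Substituting D(t) from the Streeter–Phelps equation and solving for t gives
t_c = ln[(k_a/k_d)(1 − D₀(k_a−k_d)/(k_d L₀))] / (k_a−k_d).
Here k_a−k_d = 1.372 d⁻¹ and 1 − D₀(k_a−k_d)/(k_d L₀) = 1 − 3.83×1.372/(0.358×50.7) = 0.7105, so
t_c = ln(4.832 × 0.7105) / 1.372 = 1.234 / 1.372 = 0.8991 d.
L(t_c) = L₀ e^(−k_d t_c) = 50.7 × 0.7248 = 36.75 mg/L, and at the critical point k_a D_c = k_d L, so D_c = (0.358/1.73) × 36.75 = 7.604 mg/L.
Minimum DO = C_s − D_c = 8.49 − 7.604 = 0.8857 mg/L.
x_c = v t_c = 0.826 m/s × 0.8991 d × 86400 s/d = 64160 m ≈ 64.2 km.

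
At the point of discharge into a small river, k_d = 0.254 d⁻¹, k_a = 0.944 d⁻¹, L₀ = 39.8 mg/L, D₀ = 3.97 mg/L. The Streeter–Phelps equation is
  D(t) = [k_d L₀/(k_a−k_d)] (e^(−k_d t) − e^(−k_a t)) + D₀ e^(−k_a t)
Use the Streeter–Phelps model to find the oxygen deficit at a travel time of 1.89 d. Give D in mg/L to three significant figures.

D ≈ 7.27 mg/L

k_d L₀/(k_a−k_d) = 0.254×39.8/(0.944−0.254) = 10.11/0.6900 = 14.65 mg/L.
e^(−k_d t) = e^(−0.254×1.890) = 0.6187; e^(−k_a t) = e^(−0.944×1.890) = 0.1679.
D = 14.65 × (0.6187 − 0.1679) + 3.97 × 0.1679 = 6.605 + 0.6667 = 7.272 mg/L.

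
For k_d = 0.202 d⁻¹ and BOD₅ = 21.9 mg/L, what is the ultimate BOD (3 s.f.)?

BOD₅ = L₀(1 − e^(−5k_d)) ⇒ L₀ = BOD₅ / (1 − e^(−5×0.202))
= 21.9 / (1 − 0.3642) = 21.9 / 0.6358 = 34.45 mg/L.

L₀ ≈ 34.4 mg/L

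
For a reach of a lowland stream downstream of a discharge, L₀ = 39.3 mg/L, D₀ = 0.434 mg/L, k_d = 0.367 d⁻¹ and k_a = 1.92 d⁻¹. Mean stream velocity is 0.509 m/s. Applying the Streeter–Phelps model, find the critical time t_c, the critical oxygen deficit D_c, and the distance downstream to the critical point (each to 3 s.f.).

At the critical point dD/dt = 0, so k_d L₀ e^(−k_d t) = k_a D. Substituting D(t) from the Streeter–Phelps equation and solving for t gives
t_c = ln[(k_a/k_d)(1 − D₀(k_a−k_d)/(k_d L₀))] / (k_a−k_d).
Here k_a−k_d = 1.553 d⁻¹ and 1 − D₀(k_a−k_d)/(k_d L₀) = 1 − 0.434×1.553/(0.367×39.3) = 0.9533, so
t_c = ln(5.232 × 0.9533) / 1.553 = 1.607 / 1.553 = 1.035 d.
D_c = (k_d/k_a) L₀ e^(−k_d t_c) = (0.367/1.92) × 39.3 × e^(−0.367×1.035) = 0.1911 × 39.3 × 0.6840 = 5.139 mg/L.
x_c = v t_c = 0.509 m/s × 1.035 d × 86400 s/d = 45500 m ≈ 45.5 km.

t_c ≈ 1.03 d; D_c ≈ 5.14 mg/L; x_c ≈ 45.5 km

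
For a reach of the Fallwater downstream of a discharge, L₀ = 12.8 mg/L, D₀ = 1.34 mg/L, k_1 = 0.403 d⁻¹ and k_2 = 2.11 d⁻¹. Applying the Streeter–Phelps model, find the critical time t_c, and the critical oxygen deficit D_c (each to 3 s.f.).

At the critical point dD/dt = 0, so k_1 L₀ e^(−k_1 t) = k_2 D. Substituting D(t) from the Streeter–Phelps equation and solving for t gives
t_c = ln[(k_2/k_1)(1 − D₀(k_2−k_1)/(k_1 L₀))] / (k_2−k_1).
Here k_2−k_1 = 1.707 d⁻¹ and 1 − D₀(k_2−k_1)/(k_1 L₀) = 1 − 1.34×1.707/(0.403×12.8) = 0.5566, so
t_c = ln(5.236 × 0.5566) / 1.707 = 1.070 / 1.707 = 0.6266 d.
D_c = (k_1/k_2) L₀ e^(−k_1 t_c) = (0.403/2.11) × 12.8 × e^(−0.403×0.6266) = 0.1910 × 12.8 × 0.7769 = 1.899 mg/L.

t_c ≈ 0.627 d; D_c ≈ 1.90 mg/L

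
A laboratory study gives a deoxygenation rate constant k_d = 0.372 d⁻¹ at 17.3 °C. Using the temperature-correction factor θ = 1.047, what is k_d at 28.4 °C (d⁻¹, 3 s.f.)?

k_d(T₂) = k_d(T₁) · θ^(T₂−T₁) = 0.372 × 1.047^(28.4−17.3)
= 0.372 × 1.047^11.1 = 0.372 × 1.665 = 0.6194 d⁻¹.

k_d ≈ 0.619 d⁻¹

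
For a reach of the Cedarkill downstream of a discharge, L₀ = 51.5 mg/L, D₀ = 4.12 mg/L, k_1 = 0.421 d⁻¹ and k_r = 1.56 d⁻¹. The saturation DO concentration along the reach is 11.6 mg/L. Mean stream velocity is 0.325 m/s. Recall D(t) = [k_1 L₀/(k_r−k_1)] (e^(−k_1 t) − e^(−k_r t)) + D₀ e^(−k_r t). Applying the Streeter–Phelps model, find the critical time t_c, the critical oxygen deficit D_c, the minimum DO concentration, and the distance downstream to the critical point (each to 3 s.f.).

t_c ≈ 0.936 d; D_c ≈ 9.37 mg/L; min DO ≈ 2.23 mg/L; x_c ≈ 26.3 km

t_c = [1/(k_r−k_1)] ln[(k_r/k_1)(1 − D₀(k_r−k_1)/(k_1 L₀))]
= [1/(1.56−0.421)] ln[(1.56/0.421)(1 − 4.12×1.139/(0.421×51.5))]
= (1/1.139) ln[3.705 × 0.7836] = 0.8780 × ln(2.903) = 0.8780 × 1.066 = 0.9358 d.
L(t_c) = L₀ e^(−k_1 t_c) = 51.5 × 0.6744 = 34.73 mg/L, and at the critical point k_r D_c = k_1 L, so D_c = (0.421/1.56) × 34.73 = 9.373 mg/L.
Minimum DO = C_s − D_c = 11.6 − 9.373 = 2.227 mg/L.
x_c = v t_c = 0.325 m/s × 0.9358 d × 86400 s/d = 26280 m ≈ 26.3 km.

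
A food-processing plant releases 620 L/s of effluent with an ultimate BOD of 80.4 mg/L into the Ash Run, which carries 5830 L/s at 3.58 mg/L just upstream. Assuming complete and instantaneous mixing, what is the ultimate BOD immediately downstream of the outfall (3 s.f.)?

11.0 mg/L

Flow-weighted mixing: C = (Q_r C_r + Q_w C_w)/(Q_r + Q_w)
= (5830×3.58 + 620×80.4)/(5830 + 620) = 70720/6450 = 10.96 mg/L.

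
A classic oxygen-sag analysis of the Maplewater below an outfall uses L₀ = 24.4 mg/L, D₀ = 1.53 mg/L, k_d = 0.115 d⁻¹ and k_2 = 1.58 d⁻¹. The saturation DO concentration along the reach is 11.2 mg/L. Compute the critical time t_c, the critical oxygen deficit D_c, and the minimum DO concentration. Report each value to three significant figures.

t_c = [1/(k_2−k_d)] ln[(k_2/k_d)(1 − D₀(k_2−k_d)/(k_d L₀))]
= [1/(1.58−0.115)] ln[(1.58/0.115)(1 − 1.53×1.465/(0.115×24.4))]
= (1/1.465) ln[13.74 × 0.2012] = 0.6826 × ln(2.764) = 0.6826 × 1.017 = 0.6940 d.
L(t_c) = L₀ e^(−k_d t_c) = 24.4 × 0.9233 = 22.53 mg/L, and at the critical point k_2 D_c = k_d L, so D_c = (0.115/1.58) × 22.53 = 1.640 mg/L.
Minimum DO = C_s − D_c = 11.2 − 1.640 = 9.560 mg/L.

t_c ≈ 0.694 d; D_c ≈ 1.64 mg/L; min DO ≈ 9.56 mg/L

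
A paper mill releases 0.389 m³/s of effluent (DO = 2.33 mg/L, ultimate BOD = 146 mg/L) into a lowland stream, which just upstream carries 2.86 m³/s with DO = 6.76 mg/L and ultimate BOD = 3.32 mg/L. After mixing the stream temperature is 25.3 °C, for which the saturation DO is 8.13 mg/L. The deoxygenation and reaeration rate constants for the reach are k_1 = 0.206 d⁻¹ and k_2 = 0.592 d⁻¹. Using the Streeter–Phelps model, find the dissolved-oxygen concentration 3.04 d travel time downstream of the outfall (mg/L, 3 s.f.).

DO ≈ 3.80 mg/L

Mixed DO = (2.86×6.76 + 0.389×2.33)/(2.86+0.389) = 20.24/3.249 = 6.230 mg/L.
Mixed L₀ = (2.86×3.32 + 0.389×146)/(3.249) = 66.29/3.249 = 20.40 mg/L.
Initial deficit D₀ = C_s − DO₀ = 8.13 − 6.230 = 1.900 mg/L.
D(3.04) = [0.206×20.40/(0.592−0.206)](e^(−0.206×3.04) − e^(−0.592×3.04)) + 1.900 e^(−0.592×3.04)
= 10.89 × (0.5346 − 0.1654) + 1.900 × 0.1654 = 4.335 mg/L.
DO = 8.13 − 4.335 = 3.795 mg/L.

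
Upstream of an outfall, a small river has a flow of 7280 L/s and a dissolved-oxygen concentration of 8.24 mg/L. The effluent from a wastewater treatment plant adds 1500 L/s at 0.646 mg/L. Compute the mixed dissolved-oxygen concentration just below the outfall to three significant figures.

Flow-weighted mixing: C = (Q_r C_r + Q_w C_w)/(Q_r + Q_w)
= (7280×8.24 + 1500×0.646)/(7280 + 1500) = 60960/8780 = 6.943 mg/L.

6.94 mg/L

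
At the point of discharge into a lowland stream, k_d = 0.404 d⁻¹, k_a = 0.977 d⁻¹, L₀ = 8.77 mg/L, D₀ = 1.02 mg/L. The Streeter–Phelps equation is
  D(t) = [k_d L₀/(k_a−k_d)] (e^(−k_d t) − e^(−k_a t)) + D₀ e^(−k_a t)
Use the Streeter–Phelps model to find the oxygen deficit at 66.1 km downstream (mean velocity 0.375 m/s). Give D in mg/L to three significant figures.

Travel time t = x/v = 66.1 km / (0.375 m/s) = 66100 m / 0.375 m/s = 176300 s = 2.040 d.
k_d L₀/(k_a−k_d) = 0.404×8.77/(0.977−0.404) = 3.543/0.5730 = 6.183 mg/L.
e^(−k_d t) = e^(−0.404×2.040) = 0.4386; e^(−k_a t) = e^(−0.977×2.040) = 0.1363.
D = 6.183 × (0.4386 − 0.1363) + 1.02 × 0.1363 = 1.869 + 0.1390 = 2.008 mg/L.

D ≈ 2.01 mg/L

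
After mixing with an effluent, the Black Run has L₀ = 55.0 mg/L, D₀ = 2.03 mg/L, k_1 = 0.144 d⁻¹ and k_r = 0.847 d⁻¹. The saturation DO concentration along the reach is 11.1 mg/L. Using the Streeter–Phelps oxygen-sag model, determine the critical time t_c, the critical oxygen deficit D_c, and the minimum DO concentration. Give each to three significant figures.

t_c ≈ 2.24 d; D_c ≈ 6.77 mg/L; min DO ≈ 4.33 mg/L

t_c = [1/(k_r−k_1)] ln[(k_r/k_1)(1 − D₀(k_r−k_1)/(k_1 L₀))]
= [1/(0.847−0.144)] ln[(0.847/0.144)(1 − 2.03×0.7030/(0.144×55.0))]
= (1/0.7030) ln[5.882 × 0.8198] = 1.422 × ln(4.822) = 1.422 × 1.573 = 2.238 d.
L(t_c) = L₀ e^(−k_1 t_c) = 55.0 × 0.7245 = 39.85 mg/L, and at the critical point k_r D_c = k_1 L, so D_c = (0.144/0.847) × 39.85 = 6.775 mg/L.
Minimum DO = C_s − D_c = 11.1 − 6.775 = 4.325 mg/L.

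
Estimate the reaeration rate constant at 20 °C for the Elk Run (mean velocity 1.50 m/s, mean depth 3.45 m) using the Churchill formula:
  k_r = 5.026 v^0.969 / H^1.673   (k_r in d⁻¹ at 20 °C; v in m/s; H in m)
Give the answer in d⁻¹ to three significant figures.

k_r = 5.026 × 1.50^0.969 / 3.45^1.673 = 5.026 × 1.481 / 7.939 = 0.9377 d⁻¹.

k_r ≈ 0.938 d⁻¹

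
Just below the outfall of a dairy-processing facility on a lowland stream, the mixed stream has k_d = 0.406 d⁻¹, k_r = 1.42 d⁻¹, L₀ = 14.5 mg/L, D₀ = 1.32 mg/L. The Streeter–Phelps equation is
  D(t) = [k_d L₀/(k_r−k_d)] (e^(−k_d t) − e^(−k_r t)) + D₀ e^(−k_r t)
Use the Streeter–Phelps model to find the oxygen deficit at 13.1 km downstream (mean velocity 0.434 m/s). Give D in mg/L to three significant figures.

Travel time t = x/v = 13.1 km / (0.434 m/s) = 13100 m / 0.434 m/s = 30180 s = 0.3494 d.
k_d L₀/(k_r−k_d) = 0.406×14.5/(1.42−0.406) = 5.887/1.014 = 5.806 mg/L.
e^(−k_d t) = e^(−0.406×0.3494) = 0.8678; e^(−k_r t) = e^(−1.42×0.3494) = 0.6089.
D = 5.806 × (0.8678 − 0.6089) + 1.32 × 0.6089 = 1.503 + 0.8038 = 2.307 mg/L.

D ≈ 2.31 mg/L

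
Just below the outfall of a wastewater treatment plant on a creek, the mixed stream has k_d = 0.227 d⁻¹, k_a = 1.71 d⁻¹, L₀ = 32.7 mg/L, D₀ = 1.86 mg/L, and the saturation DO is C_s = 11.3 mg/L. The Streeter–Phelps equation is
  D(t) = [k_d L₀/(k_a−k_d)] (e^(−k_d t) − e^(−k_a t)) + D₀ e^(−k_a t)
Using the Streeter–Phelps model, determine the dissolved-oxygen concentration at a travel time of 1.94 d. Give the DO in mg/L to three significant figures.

k_d L₀/(k_a−k_d) = 0.227×32.7/(1.71−0.227) = 7.423/1.483 = 5.005 mg/L.
e^(−k_d t) = e^(−0.227×1.940) = 0.6438; e^(−k_a t) = e^(−1.71×1.940) = 0.03625.
D = 5.005 × (0.6438 − 0.03625) + 1.86 × 0.03625 = 3.041 + 0.06742 = 3.108 mg/L.
DO = C_s − D = 11.3 − 3.108 = 8.192 mg/L.

DO ≈ 8.19 mg/L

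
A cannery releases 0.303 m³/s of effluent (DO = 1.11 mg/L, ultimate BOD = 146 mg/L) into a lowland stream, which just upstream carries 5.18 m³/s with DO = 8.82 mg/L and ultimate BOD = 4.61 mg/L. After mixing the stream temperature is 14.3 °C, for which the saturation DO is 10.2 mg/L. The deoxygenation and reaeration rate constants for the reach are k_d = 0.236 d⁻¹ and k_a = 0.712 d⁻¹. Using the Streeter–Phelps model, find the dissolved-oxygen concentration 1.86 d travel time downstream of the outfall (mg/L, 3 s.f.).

DO ≈ 7.39 mg/L

Mixed DO = (5.18×8.82 + 0.303×1.11)/(5.18+0.303) = 46.02/5.483 = 8.394 mg/L.
Mixed L₀ = (5.18×4.61 + 0.303×146)/(5.483) = 68.12/5.483 = 12.42 mg/L.
Initial deficit D₀ = C_s − DO₀ = 10.2 − 8.394 = 1.806 mg/L.
D(1.86) = [0.236×12.42/(0.712−0.236)](e^(−0.236×1.86) − e^(−0.712×1.86)) + 1.806 e^(−0.712×1.86)
= 6.160 × (0.6447 − 0.2660) + 1.806 × 0.2660 = 2.813 mg/L.
DO = 10.2 − 2.813 = 7.387 mg/L.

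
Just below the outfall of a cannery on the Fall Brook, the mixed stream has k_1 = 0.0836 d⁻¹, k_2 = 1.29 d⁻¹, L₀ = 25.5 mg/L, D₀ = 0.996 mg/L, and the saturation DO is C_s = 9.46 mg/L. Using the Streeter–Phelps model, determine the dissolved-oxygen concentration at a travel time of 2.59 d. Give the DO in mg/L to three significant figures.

k_1 L₀/(k_2−k_1) = 0.0836×25.5/(1.29−0.0836) = 2.132/1.206 = 1.767 mg/L.
e^(−k_1 t) = e^(−0.0836×2.590) = 0.8053; e^(−k_2 t) = e^(−1.29×2.590) = 0.03540.
D = 1.767 × (0.8053 − 0.03540) + 0.996 × 0.03540 = 1.360 + 0.03526 = 1.396 mg/L.
DO = C_s − D = 9.46 − 1.396 = 8.064 mg/L.

DO ≈ 8.06 mg/L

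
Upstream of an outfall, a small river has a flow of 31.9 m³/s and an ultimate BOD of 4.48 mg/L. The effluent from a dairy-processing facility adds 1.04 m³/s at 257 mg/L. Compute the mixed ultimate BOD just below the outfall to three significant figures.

Flow-weighted mixing: C = (Q_r C_r + Q_w C_w)/(Q_r + Q_w)
= (31.9×4.48 + 1.04×257)/(31.9 + 1.04) = 410.2/32.94 = 12.45 mg/L.

12.5 mg/L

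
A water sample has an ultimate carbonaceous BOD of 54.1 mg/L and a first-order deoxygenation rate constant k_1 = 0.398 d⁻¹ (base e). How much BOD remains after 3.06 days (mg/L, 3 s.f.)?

L_t = L₀ e^(−k_1 t) = 54.1 × e^(−0.398×3.06) = 54.1 × 0.2959 = 16.01 mg/L.

L ≈ 16.0 mg/L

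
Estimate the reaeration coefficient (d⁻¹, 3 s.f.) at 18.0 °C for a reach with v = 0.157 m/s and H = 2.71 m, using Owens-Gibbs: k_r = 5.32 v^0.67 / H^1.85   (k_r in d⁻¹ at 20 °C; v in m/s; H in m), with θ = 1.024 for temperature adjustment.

k_r(20) = 5.32 × 0.157^0.67 / 2.71^1.85 = 5.32 × 0.2892 / 6.324 = 0.2433 d⁻¹.
k_r(18.0) = 0.2433 × 1.024^(18.0−20) = 0.2433 × 0.9537 = 0.2320 d⁻¹.

k_r ≈ 0.232 d⁻¹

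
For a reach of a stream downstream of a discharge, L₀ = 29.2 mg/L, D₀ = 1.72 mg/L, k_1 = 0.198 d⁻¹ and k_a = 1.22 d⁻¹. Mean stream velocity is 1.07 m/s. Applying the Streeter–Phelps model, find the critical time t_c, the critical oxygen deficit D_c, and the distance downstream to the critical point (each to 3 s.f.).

At the critical point dD/dt = 0, so k_1 L₀ e^(−k_1 t) = k_a D. Substituting D(t) from the Streeter–Phelps equation and solving for t gives
t_c = ln[(k_a/k_1)(1 − D₀(k_a−k_1)/(k_1 L₀))] / (k_a−k_1).
Here k_a−k_1 = 1.022 d⁻¹ and 1 − D₀(k_a−k_1)/(k_1 L₀) = 1 − 1.72×1.022/(0.198×29.2) = 0.6960, so
t_c = ln(6.162 × 0.6960) / 1.022 = 1.456 / 1.022 = 1.425 d.
L(t_c) = L₀ e^(−k_1 t_c) = 29.2 × 0.7542 = 22.02 mg/L, and at the critical point k_a D_c = k_1 L, so D_c = (0.198/1.22) × 22.02 = 3.574 mg/L.
x_c = v t_c = 1.07 m/s × 1.425 d × 86400 s/d = 131700 m ≈ 132 km.

t_c ≈ 1.42 d; D_c ≈ 3.57 mg/L; x_c ≈ 132 km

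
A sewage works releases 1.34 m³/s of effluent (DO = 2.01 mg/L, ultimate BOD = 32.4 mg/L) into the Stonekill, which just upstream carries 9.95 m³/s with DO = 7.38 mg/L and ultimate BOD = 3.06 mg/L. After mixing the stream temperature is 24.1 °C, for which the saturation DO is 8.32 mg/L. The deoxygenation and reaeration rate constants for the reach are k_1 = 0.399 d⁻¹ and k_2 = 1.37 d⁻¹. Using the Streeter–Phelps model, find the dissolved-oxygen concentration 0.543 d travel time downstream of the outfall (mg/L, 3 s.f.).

DO ≈ 6.68 mg/L

Mixed DO = (9.95×7.38 + 1.34×2.01)/(9.95+1.34) = 76.12/11.29 = 6.743 mg/L.
Mixed L₀ = (9.95×3.06 + 1.34×32.4)/(11.29) = 73.86/11.29 = 6.542 mg/L.
Initial deficit D₀ = C_s − DO₀ = 8.32 − 6.743 = 1.577 mg/L.
D(0.543) = [0.399×6.542/(1.37−0.399)](e^(−0.399×0.543) − e^(−1.37×0.543)) + 1.577 e^(−1.37×0.543)
= 2.688 × (0.8052 − 0.4753) + 1.577 × 0.4753 = 1.637 mg/L.
DO = 8.32 − 1.637 = 6.683 mg/L.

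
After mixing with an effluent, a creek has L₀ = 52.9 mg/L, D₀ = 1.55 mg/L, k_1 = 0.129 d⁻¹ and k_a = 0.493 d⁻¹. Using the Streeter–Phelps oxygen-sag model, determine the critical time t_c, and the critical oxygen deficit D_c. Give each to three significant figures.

At the critical point dD/dt = 0, so k_1 L₀ e^(−k_1 t) = k_a D. Substituting D(t) from the Streeter–Phelps equation and solving for t gives
t_c = ln[(k_a/k_1)(1 − D₀(k_a−k_1)/(k_1 L₀))] / (k_a−k_1).
Here k_a−k_1 = 0.3640 d⁻¹ and 1 − D₀(k_a−k_1)/(k_1 L₀) = 1 − 1.55×0.3640/(0.129×52.9) = 0.9173, so
t_c = ln(3.822 × 0.9173) / 0.3640 = 1.254 / 0.3640 = 3.446 d.
D_c = (k_1/k_a) L₀ e^(−k_1 t_c) = (0.129/0.493) × 52.9 × e^(−0.129×3.446) = 0.2617 × 52.9 × 0.6411 = 8.874 mg/L.

t_c ≈ 3.45 d; D_c ≈ 8.87 mg/L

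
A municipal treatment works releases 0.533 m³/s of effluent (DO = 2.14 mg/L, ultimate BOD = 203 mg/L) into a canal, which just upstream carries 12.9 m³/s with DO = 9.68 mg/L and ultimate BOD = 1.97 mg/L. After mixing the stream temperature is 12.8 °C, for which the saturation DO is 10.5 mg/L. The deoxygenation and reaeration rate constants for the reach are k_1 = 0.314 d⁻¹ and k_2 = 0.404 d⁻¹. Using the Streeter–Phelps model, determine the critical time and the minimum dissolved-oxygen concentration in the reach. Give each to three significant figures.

Mixed DO = (12.9×9.68 + 0.533×2.14)/(12.9+0.533) = 126.0/13.43 = 9.381 mg/L.
Mixed L₀ = (12.9×1.97 + 0.533×203)/(13.43) = 133.6/13.43 = 9.947 mg/L.
Initial deficit D₀ = C_s − DO₀ = 10.5 − 9.381 = 1.119 mg/L.
t_c = (1/0.09000) ln[(0.404/0.314)(1 − 1.119×0.09000/(0.314×9.947))] = 11.11 × ln(1.245) = 2.436 d.
D_c = (0.314/0.404) × 9.947 × e^(−0.314×2.436) = 0.7772 × 9.947 × 0.4654 = 3.598 mg/L.
Minimum DO = 10.5 − 3.598 = 6.902 mg/L.

t_c ≈ 2.44 d; minimum DO ≈ 6.90 mg/L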